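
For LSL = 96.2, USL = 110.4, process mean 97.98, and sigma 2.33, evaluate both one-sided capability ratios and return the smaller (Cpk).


Cpu = (USL - mean) / (3*sigma) = (110.4 - 97.98) / (3*2.33) = 1.7768
Cpl = (mean - LSL) / (3*sigma) = (97.98 - 96.2) / (3*2.33) = 0.2546
Cpk = min(Cpu, Cpl) = 0.2546

0.2546


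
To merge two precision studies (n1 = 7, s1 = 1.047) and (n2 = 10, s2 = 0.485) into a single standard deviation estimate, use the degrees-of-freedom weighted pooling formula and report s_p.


s_p = sqrt(((n1-1)*s1^2 + (n2-1)*s2^2) / (n1+n2-2))
numerator = (7-1)*1.047^2 + (10-1)*0.485^2 = 6.577254 + 2.117025 = 8.694279
denominator = 7 + 10 - 2 = 15
s_p^2 = 8.694279 / 15 = 0.5796186
s_p = sqrt(0.5796186) = 0.7613

0.7613


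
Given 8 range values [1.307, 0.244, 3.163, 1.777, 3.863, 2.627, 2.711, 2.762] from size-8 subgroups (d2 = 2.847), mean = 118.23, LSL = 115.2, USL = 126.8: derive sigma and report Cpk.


R_bar = (1.307 + 0.244 + 3.163 + 1.777 + 3.863 + 2.627 + 2.711 + 2.762) / 8 = 2.30675
sigma = R_bar / d2 = 2.30675 / 2.847 = 0.81023885
Cp = (USL - LSL)/(6*sigma) = (126.8 - 115.2)/(6*0.81023885) = 2.3861
Cpu = (126.8 - 118.23)/(3*0.81023885) = 3.5257
Cpl = (118.23 - 115.2)/(3*0.81023885) = 1.2465
Cpk = min(Cpu, Cpl) = 1.2465

1.2465


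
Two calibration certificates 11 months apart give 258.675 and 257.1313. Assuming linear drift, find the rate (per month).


rate = (v2 - v1) / months
= (257.1313 - 258.675) / 11
= -1.5437 / 11
= -0.1403

-0.1403


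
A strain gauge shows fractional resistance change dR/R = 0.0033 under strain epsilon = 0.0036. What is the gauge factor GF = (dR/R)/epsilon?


GF = (dR/R) / epsilon
= 0.0033 / 0.0036
= 0.9167

0.9167


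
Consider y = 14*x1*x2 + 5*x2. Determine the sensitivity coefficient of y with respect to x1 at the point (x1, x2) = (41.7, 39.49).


y = 14*x1*x2 + 5*x2
dy/dx1 = 14*x2
Evaluate at x2 = 39.49: c1 = 14 * 39.49
c1 = 552.8600

552.8600


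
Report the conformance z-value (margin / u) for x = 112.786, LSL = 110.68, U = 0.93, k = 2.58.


u = U / k = 0.93 / 2.58 = 0.36046512
margin = |LSL - x| = |110.68 - 112.786| = 2.106
z = margin / u = 2.106 / 0.36046512
z = 5.8425

5.8425


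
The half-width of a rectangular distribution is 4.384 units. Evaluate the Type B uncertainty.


u_B = half_width / sqrt(3)
u_B = 4.384 / 1.7320508
u_B = 2.5311

2.5311


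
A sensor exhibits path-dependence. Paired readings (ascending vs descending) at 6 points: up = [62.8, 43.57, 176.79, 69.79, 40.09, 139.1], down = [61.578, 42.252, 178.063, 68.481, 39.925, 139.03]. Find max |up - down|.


|62.8 - 61.578| = 1.2220
|43.57 - 42.252| = 1.3180
|176.79 - 178.063| = 1.2730
|69.79 - 68.481| = 1.3090
|40.09 - 39.925| = 0.1650
|139.1 - 139.03| = 0.0700
hysteresis = max(diffs) = 1.3180

1.3180


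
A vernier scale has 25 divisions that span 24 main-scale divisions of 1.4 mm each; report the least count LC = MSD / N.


LC = MSD / n_div
= 1.4 / 25
= 0.0560

0.0560


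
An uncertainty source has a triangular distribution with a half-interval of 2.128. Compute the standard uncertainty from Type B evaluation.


u_B = half_width / sqrt(6)
u_B = 2.128 / 2.4494897
u_B = 0.8688

0.8688


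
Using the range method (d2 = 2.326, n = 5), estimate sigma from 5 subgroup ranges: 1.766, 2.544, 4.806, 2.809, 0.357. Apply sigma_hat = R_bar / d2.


R_bar = (1.766 + 2.544 + 4.806 + 2.809 + 0.357) / 5
R_bar = 12.282 / 5 = 2.4564
sigma_hat = R_bar / d2 = 2.4564 / 2.326 = 1.0561

1.0561


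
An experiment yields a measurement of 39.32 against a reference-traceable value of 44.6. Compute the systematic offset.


Systematic error = measured - true
= 39.32 - 44.6
= -5.2800

-5.2800


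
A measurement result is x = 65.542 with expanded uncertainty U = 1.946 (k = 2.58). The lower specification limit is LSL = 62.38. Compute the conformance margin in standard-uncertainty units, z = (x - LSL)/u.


u = U / k = 1.946 / 2.58 = 0.75426357
margin = |LSL - x| = |62.38 - 65.542| = 3.162
z = margin / u = 3.162 / 0.75426357
z = 4.1922

4.1922


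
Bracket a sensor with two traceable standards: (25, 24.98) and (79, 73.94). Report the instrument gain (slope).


slope = (y2 - y1) / (x2 - x1)
= (73.94 - 24.98) / (79 - 25)
= 48.9600 / 54
= 0.9067

0.9067


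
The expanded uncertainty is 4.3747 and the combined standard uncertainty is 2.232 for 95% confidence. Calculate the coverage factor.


k = U / uc
k = 4.3747 / 2.232
k = 1.96

1.96


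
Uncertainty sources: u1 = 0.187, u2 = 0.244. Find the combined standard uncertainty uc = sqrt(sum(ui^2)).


uc = sqrt(0.187^2 + 0.244^2)
uc = sqrt(0.094505)
uc = 0.3074

0.3074


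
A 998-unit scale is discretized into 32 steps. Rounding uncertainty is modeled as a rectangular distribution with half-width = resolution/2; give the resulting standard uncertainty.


resolution = range / divisions
resolution = 998 / 32 = 31.1875
u_res = resolution / (2*sqrt(3))
u_res = 31.1875 / 3.4641016
u_res = 9.0031

9.0031


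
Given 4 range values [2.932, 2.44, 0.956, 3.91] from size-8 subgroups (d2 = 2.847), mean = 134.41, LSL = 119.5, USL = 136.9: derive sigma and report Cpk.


R_bar = (2.932 + 2.44 + 0.956 + 3.91) / 4 = 2.5595
sigma = R_bar / d2 = 2.5595 / 2.847 = 0.89901651
Cp = (USL - LSL)/(6*sigma) = (136.9 - 119.5)/(6*0.89901651) = 3.2257
Cpu = (136.9 - 134.41)/(3*0.89901651) = 0.9232
Cpl = (134.41 - 119.5)/(3*0.89901651) = 5.5283
Cpk = min(Cpu, Cpl) = 0.9232

0.9232


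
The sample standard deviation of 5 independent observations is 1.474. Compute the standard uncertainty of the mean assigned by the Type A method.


u_A = s / sqrt(n)
u_A = 1.474 / sqrt(5)
u_A = 1.474 / 2.236068
u_A = 0.6592

0.6592


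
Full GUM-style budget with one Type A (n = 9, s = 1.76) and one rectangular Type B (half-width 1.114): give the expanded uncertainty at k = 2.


u_A = s / sqrt(n) = 1.76 / sqrt(9) = 0.58666667
u_B = half_width / sqrt(3) = 1.114 / sqrt(3) = 0.6431682
uc = sqrt(u_A^2 + u_B^2) = sqrt(0.58666667^2 + 0.6431682^2) = 0.87054185
U = k * uc = 2 * 0.87054185
U = 1.7411

1.7411


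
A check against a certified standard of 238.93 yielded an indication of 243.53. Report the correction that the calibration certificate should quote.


Correction = standard - reading
= 238.93 - 243.53
= -4.6000

-4.6000


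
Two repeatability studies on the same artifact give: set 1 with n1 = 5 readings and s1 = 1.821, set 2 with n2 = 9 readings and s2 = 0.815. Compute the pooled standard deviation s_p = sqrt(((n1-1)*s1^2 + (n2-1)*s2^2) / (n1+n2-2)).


s_p = sqrt(((n1-1)*s1^2 + (n2-1)*s2^2) / (n1+n2-2))
numerator = (5-1)*1.821^2 + (9-1)*0.815^2 = 13.264164 + 5.3138 = 18.577964
denominator = 5 + 9 - 2 = 12
s_p^2 = 18.577964 / 12 = 1.5481637
s_p = sqrt(1.5481637) = 1.2443

1.2443


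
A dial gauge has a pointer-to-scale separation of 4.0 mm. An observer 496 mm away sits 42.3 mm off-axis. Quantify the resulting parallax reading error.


error = h * offset / d
= 4.0 * 42.3 / 496
= 0.3411

0.3411


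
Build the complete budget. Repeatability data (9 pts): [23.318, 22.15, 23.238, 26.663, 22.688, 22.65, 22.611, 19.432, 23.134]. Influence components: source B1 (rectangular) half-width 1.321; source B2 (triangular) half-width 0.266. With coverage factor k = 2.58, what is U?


mean = (23.318 + 22.15 + 23.238 + 26.663 + 22.688 + 22.65 + 22.611 + 19.432 + 23.134) / 9 = 22.876
s = sqrt(sum((x - mean)^2)/(n-1)) = 1.8465914
u_A = s / sqrt(n) = 1.8465914 / sqrt(9) = 0.61553047
u_B1 = 1.321 / sqrt(3) = 0.76267971
u_B2 = 0.266 / sqrt(6) = 0.10859405
uc = sqrt(0.61553047^2 + 0.76267971^2 + 0.10859405^2) = 0.98607848
U = k * uc = 2.58 * 0.98607848
U = 2.5441

2.5441


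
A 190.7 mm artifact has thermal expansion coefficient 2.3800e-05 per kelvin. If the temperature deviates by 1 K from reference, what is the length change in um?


dL = L * alpha * dT
= 190.7 * 2.3800e-05 * 1
= 0.0045387 mm
dL_um = 0.0045387 * 1000 = 4.5387 um

4.5387


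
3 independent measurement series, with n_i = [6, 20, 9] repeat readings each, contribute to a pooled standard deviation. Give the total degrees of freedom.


nu = sum_i (n_i - 1)
nu = ((6 - 1) + (20 - 1) + (9 - 1))
nu = 5 + 19 + 8
nu = 32

32


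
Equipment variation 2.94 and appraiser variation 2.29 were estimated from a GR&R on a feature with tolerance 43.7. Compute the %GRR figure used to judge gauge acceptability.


GRR = sqrt(EV^2 + AV^2) = sqrt(2.94^2 + 2.29^2) = 3.7266205
%GRR = GRR / tol * 100 = 3.7266205 / 43.7 * 100
%GRR = 8.5277

8.5277


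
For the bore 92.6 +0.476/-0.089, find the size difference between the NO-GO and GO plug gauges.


GO = nominal - lower_tol (smallest hole = maximum material condition)
GO = 92.6 - 0.089 = 92.511
NO-GO = nominal + upper_tol (largest hole = least material condition)
NO-GO = 92.6 + 0.476 = 93.076
spread = NO-GO - GO = 93.076 - 92.511 = 0.5650

0.5650


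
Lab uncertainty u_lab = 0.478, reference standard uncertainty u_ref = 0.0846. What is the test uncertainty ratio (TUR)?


TUR = u_lab / u_ref
= 0.478 / 0.0846
= 5.6501

5.6501


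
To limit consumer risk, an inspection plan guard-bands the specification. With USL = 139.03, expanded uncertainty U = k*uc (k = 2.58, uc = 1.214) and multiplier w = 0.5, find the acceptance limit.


U = k * uc = 2.58 * 1.214 = 3.13212
guard band g = w * U = 0.5 * 3.13212 = 1.56606
AL = USL - g = 139.03 - 1.56606
AL = 137.4639

137.4639


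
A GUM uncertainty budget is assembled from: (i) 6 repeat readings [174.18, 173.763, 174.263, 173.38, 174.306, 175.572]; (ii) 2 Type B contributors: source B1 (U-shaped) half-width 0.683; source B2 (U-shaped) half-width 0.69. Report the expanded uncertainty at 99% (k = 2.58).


mean = (174.18 + 173.763 + 174.263 + 173.38 + 174.306 + 175.572) / 6 = 174.244
s = sqrt(sum((x - mean)^2)/(n-1)) = 0.74158506
u_A = s / sqrt(n) = 0.74158506 / sqrt(6) = 0.30275083
u_B1 = 0.683 / sqrt(2) = 0.48295393
u_B2 = 0.69 / sqrt(2) = 0.48790368
uc = sqrt(0.30275083^2 + 0.48295393^2 + 0.48790368^2) = 0.75030165
U = k * uc = 2.58 * 0.75030165
U = 1.9358

1.9358


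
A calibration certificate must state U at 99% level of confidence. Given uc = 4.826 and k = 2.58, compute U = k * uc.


U = k * uc
U = 2.58 * 4.826
U = 12.4511

12.4511


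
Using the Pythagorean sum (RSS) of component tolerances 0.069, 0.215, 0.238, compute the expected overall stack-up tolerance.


RSS = sqrt(0.069^2 + 0.215^2 + 0.238^2)
= sqrt(0.10763)
= 0.3281

0.3281


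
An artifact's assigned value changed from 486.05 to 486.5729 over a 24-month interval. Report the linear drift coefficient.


rate = (v2 - v1) / months
= (486.5729 - 486.05) / 24
= 0.5229 / 24
= 0.0218

0.0218


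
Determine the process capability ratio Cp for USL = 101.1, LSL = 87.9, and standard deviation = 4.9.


Cp = (USL - LSL) / (6 * sigma)
= (101.1 - 87.9) / (6 * 4.9)
= 13.2000 / 29.4000
= 0.4490

0.4490


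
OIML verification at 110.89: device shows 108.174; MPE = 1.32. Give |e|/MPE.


e = indication - reference = 108.174 - 110.89 = -2.7160
|e| = 2.7160
ratio = |e| / MPE = 2.7160 / 1.32
ratio = 2.0576

2.0576


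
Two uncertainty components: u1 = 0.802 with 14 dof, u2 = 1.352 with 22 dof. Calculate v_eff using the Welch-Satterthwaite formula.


uc = sqrt(u1^2 + u2^2) = sqrt(0.802^2 + 1.352^2) = 1.5719758
v_eff = uc^4 / (u1^4/v1 + u2^4/v2)
= 1.5719758^4 / (0.802^4/14 + 1.352^4/22)
= 6.1063743 / 0.18142504
v_eff = 33.6578

33.6578


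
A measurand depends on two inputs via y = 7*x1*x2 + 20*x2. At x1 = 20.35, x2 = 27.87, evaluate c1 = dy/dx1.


y = 7*x1*x2 + 20*x2
dy/dx1 = 7*x2
Evaluate at x2 = 27.87: c1 = 7 * 27.87
c1 = 195.0900

195.0900


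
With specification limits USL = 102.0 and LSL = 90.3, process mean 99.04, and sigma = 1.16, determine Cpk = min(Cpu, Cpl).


Cpu = (USL - mean) / (3*sigma) = (102.0 - 99.04) / (3*1.16) = 0.8506
Cpl = (mean - LSL) / (3*sigma) = (99.04 - 90.3) / (3*1.16) = 2.5115
Cpk = min(Cpu, Cpl) = 0.8506

0.8506


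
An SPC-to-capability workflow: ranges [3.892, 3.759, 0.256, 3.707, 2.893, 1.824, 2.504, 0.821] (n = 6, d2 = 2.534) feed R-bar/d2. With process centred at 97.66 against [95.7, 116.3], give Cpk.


R_bar = (3.892 + 3.759 + 0.256 + 3.707 + 2.893 + 1.824 + 2.504 + 0.821) / 8 = 2.457
sigma = R_bar / d2 = 2.457 / 2.534 = 0.96961326
Cp = (USL - LSL)/(6*sigma) = (116.3 - 95.7)/(6*0.96961326) = 3.5409
Cpu = (116.3 - 97.66)/(3*0.96961326) = 6.4081
Cpl = (97.66 - 95.7)/(3*0.96961326) = 0.6738
Cpk = min(Cpu, Cpl) = 0.6738

0.6738


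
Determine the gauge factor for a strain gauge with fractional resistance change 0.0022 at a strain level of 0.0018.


GF = (dR/R) / epsilon
= 0.0022 / 0.0018
= 1.2222

1.2222


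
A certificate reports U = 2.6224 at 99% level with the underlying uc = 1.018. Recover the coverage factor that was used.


k = U / uc
k = 2.6224 / 1.018
k = 2.576

2.576


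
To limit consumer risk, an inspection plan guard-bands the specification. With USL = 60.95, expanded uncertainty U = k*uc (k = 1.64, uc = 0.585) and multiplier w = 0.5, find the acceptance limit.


U = k * uc = 1.64 * 0.585 = 0.9594
guard band g = w * U = 0.5 * 0.9594 = 0.4797
AL = USL - g = 60.95 - 0.4797
AL = 60.4703

60.4703


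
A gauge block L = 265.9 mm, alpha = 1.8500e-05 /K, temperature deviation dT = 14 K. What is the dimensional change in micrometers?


dL = L * alpha * dT
= 265.9 * 1.8500e-05 * 14
= 0.0688681 mm
dL_um = 0.0688681 * 1000 = 68.8681 um

68.8681


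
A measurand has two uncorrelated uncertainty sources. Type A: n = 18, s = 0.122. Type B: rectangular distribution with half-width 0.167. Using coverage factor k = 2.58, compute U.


u_A = s / sqrt(n) = 0.122 / sqrt(18) = 0.028755676
u_B = half_width / sqrt(3) = 0.167 / sqrt(3) = 0.096417495
uc = sqrt(u_A^2 + u_B^2) = sqrt(0.028755676^2 + 0.096417495^2) = 0.10061422
U = k * uc = 2.58 * 0.10061422
U = 0.2596

0.2596


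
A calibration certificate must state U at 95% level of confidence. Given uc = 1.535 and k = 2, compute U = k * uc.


U = k * uc
U = 2 * 1.535
U = 3.0700

3.0700


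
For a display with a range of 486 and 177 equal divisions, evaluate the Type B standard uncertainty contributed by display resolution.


resolution = range / divisions
resolution = 486 / 177 = 2.7457627
u_res = resolution / (2*sqrt(3))
u_res = 2.7457627 / 3.4641016
u_res = 0.7926

0.7926


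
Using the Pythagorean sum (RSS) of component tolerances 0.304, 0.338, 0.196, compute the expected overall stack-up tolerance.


RSS = sqrt(0.304^2 + 0.338^2 + 0.196^2)
= sqrt(0.245076)
= 0.4951

0.4951


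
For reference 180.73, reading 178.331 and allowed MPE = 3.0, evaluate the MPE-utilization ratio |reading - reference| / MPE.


e = indication - reference = 178.331 - 180.73 = -2.3990
|e| = 2.3990
ratio = |e| / MPE = 2.3990 / 3.0
ratio = 0.7997

0.7997


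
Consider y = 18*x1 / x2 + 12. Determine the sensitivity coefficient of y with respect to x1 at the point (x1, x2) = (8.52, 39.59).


y = 18*x1 / x2 + 12
dy/dx1 = 18/x2
Evaluate at x2 = 39.59: c1 = 18 / 39.59
c1 = 0.4547

0.4547


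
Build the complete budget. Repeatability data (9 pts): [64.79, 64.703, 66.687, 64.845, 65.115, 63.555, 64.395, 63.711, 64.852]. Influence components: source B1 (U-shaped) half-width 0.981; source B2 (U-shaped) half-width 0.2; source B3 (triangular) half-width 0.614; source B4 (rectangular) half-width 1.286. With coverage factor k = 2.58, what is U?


mean = (64.79 + 64.703 + 66.687 + 64.845 + 65.115 + 63.555 + 64.395 + 63.711 + 64.852) / 9 = 64.73922222
s = sqrt(sum((x - mean)^2)/(n-1)) = 0.90422325
u_A = s / sqrt(n) = 0.90422325 / sqrt(9) = 0.30140775
u_B1 = 0.981 / sqrt(2) = 0.69367175
u_B2 = 0.2 / sqrt(2) = 0.14142136
u_B3 = 0.614 / sqrt(6) = 0.25066445
u_B4 = 1.286 / sqrt(3) = 0.74247245
uc = sqrt(0.30140775^2 + 0.69367175^2 + 0.14142136^2 + 0.25066445^2 + 0.74247245^2) = 1.0982373
U = k * uc = 2.58 * 1.0982373
U = 2.8335

2.8335


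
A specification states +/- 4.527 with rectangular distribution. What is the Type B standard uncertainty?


u_B = half_width / sqrt(3)
u_B = 4.527 / 1.7320508
u_B = 2.6137

2.6137


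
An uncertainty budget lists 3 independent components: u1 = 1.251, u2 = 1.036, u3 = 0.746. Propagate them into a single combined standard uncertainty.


uc = sqrt(1.251^2 + 1.036^2 + 0.746^2)
uc = sqrt(3.194813)
uc = 1.7874

1.7874


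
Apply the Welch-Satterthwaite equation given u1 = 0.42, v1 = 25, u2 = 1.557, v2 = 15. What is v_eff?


uc = sqrt(u1^2 + u2^2) = sqrt(0.42^2 + 1.557^2) = 1.6126528
v_eff = uc^4 / (u1^4/v1 + u2^4/v2)
= 1.6126528^4 / (0.42^4/25 + 1.557^4/15)
= 6.7633755 / 0.39304356
v_eff = 17.2077

17.2077


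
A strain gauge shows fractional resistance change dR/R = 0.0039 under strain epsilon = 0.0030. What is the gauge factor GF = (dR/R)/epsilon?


GF = (dR/R) / epsilon
= 0.0039 / 0.0030
= 1.3000

1.3000


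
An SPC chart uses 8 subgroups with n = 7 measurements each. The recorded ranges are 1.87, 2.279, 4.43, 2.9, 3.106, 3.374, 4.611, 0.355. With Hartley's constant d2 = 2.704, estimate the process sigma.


R_bar = (1.87 + 2.279 + 4.43 + 2.9 + 3.106 + 3.374 + 4.611 + 0.355) / 8
R_bar = 22.925 / 8 = 2.865625
sigma_hat = R_bar / d2 = 2.865625 / 2.704 = 1.0598

1.0598


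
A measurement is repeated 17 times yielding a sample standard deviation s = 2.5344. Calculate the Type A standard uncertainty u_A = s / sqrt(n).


u_A = s / sqrt(n)
u_A = 2.5344 / sqrt(17)
u_A = 2.5344 / 4.1231056
u_A = 0.6147

0.6147


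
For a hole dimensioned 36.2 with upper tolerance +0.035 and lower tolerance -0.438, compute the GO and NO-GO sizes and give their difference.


GO = nominal - lower_tol (smallest hole = maximum material condition)
GO = 36.2 - 0.438 = 35.762
NO-GO = nominal + upper_tol (largest hole = least material condition)
NO-GO = 36.2 + 0.035 = 36.235
spread = NO-GO - GO = 36.235 - 35.762 = 0.4730

0.4730


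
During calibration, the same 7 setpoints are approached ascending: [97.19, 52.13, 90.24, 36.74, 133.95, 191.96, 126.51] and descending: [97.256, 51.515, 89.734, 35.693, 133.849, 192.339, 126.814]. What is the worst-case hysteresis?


|97.19 - 97.256| = 0.0660
|52.13 - 51.515| = 0.6150
|90.24 - 89.734| = 0.5060
|36.74 - 35.693| = 1.0470
|133.95 - 133.849| = 0.1010
|191.96 - 192.339| = 0.3790
|126.51 - 126.814| = 0.3040
hysteresis = max(diffs) = 1.0470

1.0470


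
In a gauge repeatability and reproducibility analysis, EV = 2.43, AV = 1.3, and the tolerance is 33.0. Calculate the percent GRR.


GRR = sqrt(EV^2 + AV^2) = sqrt(2.43^2 + 1.3^2) = 2.7558846
%GRR = GRR / tol * 100 = 2.7558846 / 33.0 * 100
%GRR = 8.3512

8.3512


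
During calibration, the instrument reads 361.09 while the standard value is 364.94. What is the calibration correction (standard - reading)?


Correction = standard - reading
= 364.94 - 361.09
= 3.8500

3.8500


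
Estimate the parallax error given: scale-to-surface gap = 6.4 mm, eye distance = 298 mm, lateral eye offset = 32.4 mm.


error = h * offset / d
= 6.4 * 32.4 / 298
= 0.6958

0.6958


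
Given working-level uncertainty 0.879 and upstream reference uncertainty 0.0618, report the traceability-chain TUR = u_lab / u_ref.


TUR = u_lab / u_ref
= 0.879 / 0.0618
= 14.2233

14.2233


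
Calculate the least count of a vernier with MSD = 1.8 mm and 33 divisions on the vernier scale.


LC = MSD / n_div
= 1.8 / 33
= 0.0545

0.0545


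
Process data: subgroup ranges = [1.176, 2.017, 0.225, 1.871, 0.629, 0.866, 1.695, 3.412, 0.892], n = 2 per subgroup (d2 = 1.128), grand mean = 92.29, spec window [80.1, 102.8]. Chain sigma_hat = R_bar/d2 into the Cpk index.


R_bar = (1.176 + 2.017 + 0.225 + 1.871 + 0.629 + 0.866 + 1.695 + 3.412 + 0.892) / 9 = 1.4203333
sigma = R_bar / d2 = 1.4203333 / 1.128 = 1.2591607
Cp = (USL - LSL)/(6*sigma) = (102.8 - 80.1)/(6*1.2591607) = 3.0046
Cpu = (102.8 - 92.29)/(3*1.2591607) = 2.7823
Cpl = (92.29 - 80.1)/(3*1.2591607) = 3.2270
Cpk = min(Cpu, Cpl) = 2.7823

2.7823


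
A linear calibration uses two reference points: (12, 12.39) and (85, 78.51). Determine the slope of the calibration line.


slope = (y2 - y1) / (x2 - x1)
= (78.51 - 12.39) / (85 - 12)
= 66.1200 / 73
= 0.9058

0.9058


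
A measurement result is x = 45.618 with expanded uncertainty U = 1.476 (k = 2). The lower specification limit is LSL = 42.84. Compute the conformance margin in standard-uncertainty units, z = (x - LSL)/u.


u = U / k = 1.476 / 2 = 0.738
margin = |LSL - x| = |42.84 - 45.618| = 2.778
z = margin / u = 2.778 / 0.738
z = 3.7642

3.7642


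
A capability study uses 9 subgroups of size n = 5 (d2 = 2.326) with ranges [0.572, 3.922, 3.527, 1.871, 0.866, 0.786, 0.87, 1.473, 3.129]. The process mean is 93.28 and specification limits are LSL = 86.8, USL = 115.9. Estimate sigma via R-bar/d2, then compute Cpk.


R_bar = (0.572 + 3.922 + 3.527 + 1.871 + 0.866 + 0.786 + 0.87 + 1.473 + 3.129) / 9 = 1.8906667
sigma = R_bar / d2 = 1.8906667 / 2.326 = 0.81284037
Cp = (USL - LSL)/(6*sigma) = (115.9 - 86.8)/(6*0.81284037) = 5.9667
Cpu = (115.9 - 93.28)/(3*0.81284037) = 9.2761
Cpl = (93.28 - 86.8)/(3*0.81284037) = 2.6573
Cpk = min(Cpu, Cpl) = 2.6573

2.6573


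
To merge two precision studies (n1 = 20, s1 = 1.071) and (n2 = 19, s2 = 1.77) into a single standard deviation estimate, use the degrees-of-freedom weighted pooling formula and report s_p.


s_p = sqrt(((n1-1)*s1^2 + (n2-1)*s2^2) / (n1+n2-2))
numerator = (20-1)*1.071^2 + (19-1)*1.77^2 = 21.793779 + 56.3922 = 78.185979
denominator = 20 + 19 - 2 = 37
s_p^2 = 78.185979 / 37 = 2.1131346
s_p = sqrt(2.1131346) = 1.4537

1.4537


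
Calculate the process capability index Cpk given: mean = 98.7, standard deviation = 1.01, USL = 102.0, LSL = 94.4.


Cpu = (USL - mean) / (3*sigma) = (102.0 - 98.7) / (3*1.01) = 1.0891
Cpl = (mean - LSL) / (3*sigma) = (98.7 - 94.4) / (3*1.01) = 1.4191
Cpk = min(Cpu, Cpl) = 1.0891

1.0891


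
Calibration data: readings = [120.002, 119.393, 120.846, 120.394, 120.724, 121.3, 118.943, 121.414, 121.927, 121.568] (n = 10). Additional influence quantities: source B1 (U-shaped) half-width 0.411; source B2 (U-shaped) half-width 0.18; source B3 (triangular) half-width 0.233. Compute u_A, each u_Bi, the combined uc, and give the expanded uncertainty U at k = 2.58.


mean = (120.002 + 119.393 + 120.846 + 120.394 + 120.724 + 121.3 + 118.943 + 121.414 + 121.927 + 121.568) / 10 = 120.6511
s = sqrt(sum((x - mean)^2)/(n-1)) = 0.97198919
u_A = s / sqrt(n) = 0.97198919 / sqrt(10) = 0.30736997
u_B1 = 0.411 / sqrt(2) = 0.29062089
u_B2 = 0.18 / sqrt(2) = 0.12727922
u_B3 = 0.233 / sqrt(6) = 0.095121852
uc = sqrt(0.30736997^2 + 0.29062089^2 + 0.12727922^2 + 0.095121852^2) = 0.45186831
U = k * uc = 2.58 * 0.45186831
U = 1.1658

1.1658


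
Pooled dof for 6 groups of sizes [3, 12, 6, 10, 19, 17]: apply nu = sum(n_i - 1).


nu = sum_i (n_i - 1)
nu = ((3 - 1) + (12 - 1) + (6 - 1) + (10 - 1) + (19 - 1) + (17 - 1))
nu = 2 + 11 + 5 + 9 + 18 + 16
nu = 61

61


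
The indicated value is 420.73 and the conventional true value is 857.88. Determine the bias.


Systematic error = measured - true
= 420.73 - 857.88
= -437.1500

-437.1500


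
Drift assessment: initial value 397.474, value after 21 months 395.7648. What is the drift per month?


rate = (v2 - v1) / months
= (395.7648 - 397.474) / 21
= -1.7092 / 21
= -0.0814

-0.0814


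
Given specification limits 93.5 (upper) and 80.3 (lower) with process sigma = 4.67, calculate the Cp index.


Cp = (USL - LSL) / (6 * sigma)
= (93.5 - 80.3) / (6 * 4.67)
= 13.2000 / 28.0200
= 0.4711

0.4711


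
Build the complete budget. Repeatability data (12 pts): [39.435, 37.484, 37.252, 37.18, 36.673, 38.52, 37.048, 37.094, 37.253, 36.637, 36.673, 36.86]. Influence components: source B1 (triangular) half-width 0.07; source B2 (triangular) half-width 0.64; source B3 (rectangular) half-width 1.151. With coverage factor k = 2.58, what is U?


mean = (39.435 + 37.484 + 37.252 + 37.18 + 36.673 + 38.52 + 37.048 + 37.094 + 37.253 + 36.637 + 36.673 + 36.86) / 12 = 37.34241667
s = sqrt(sum((x - mean)^2)/(n-1)) = 0.8313828
u_A = s / sqrt(n) = 0.8313828 / sqrt(12) = 0.23999954
u_B1 = 0.07 / sqrt(6) = 0.02857738
u_B2 = 0.64 / sqrt(6) = 0.26127891
u_B3 = 1.151 / sqrt(3) = 0.66453016
uc = sqrt(0.23999954^2 + 0.02857738^2 + 0.26127891^2 + 0.66453016^2) = 0.75384577
U = k * uc = 2.58 * 0.75384577
U = 1.9449

1.9449


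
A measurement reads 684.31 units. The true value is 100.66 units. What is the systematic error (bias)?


Systematic error = measured - true
= 684.31 - 100.66
= 583.6500

583.6500


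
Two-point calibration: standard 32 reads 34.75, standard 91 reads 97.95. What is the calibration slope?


slope = (y2 - y1) / (x2 - x1)
= (97.95 - 34.75) / (91 - 32)
= 63.2000 / 59
= 1.0712

1.0712


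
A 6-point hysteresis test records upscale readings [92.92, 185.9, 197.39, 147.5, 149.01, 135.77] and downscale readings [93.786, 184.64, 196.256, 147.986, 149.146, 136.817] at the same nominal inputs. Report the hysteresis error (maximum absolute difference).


|92.92 - 93.786| = 0.8660
|185.9 - 184.64| = 1.2600
|197.39 - 196.256| = 1.1340
|147.5 - 147.986| = 0.4860
|149.01 - 149.146| = 0.1360
|135.77 - 136.817| = 1.0470
hysteresis = max(diffs) = 1.2600

1.2600


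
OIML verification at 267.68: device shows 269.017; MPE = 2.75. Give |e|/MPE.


e = indication - reference = 269.017 - 267.68 = 1.3370
|e| = 1.3370
ratio = |e| / MPE = 1.3370 / 2.75
ratio = 0.4862

0.4862


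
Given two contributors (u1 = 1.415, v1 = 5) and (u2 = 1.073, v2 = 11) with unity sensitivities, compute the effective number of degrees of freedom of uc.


uc = sqrt(u1^2 + u2^2) = sqrt(1.415^2 + 1.073^2) = 1.7758249
v_eff = uc^4 / (u1^4/v1 + u2^4/v2)
= 1.7758249^4 / (1.415^4/5 + 1.073^4/11)
= 9.9449033 / 0.92228631
v_eff = 10.7829

10.7829


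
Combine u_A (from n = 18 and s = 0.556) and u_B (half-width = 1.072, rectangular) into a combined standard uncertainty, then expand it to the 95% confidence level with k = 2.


u_A = s / sqrt(n) = 0.556 / sqrt(18) = 0.13105046
u_B = half_width / sqrt(3) = 1.072 / sqrt(3) = 0.61891949
uc = sqrt(u_A^2 + u_B^2) = sqrt(0.13105046^2 + 0.61891949^2) = 0.63264173
U = k * uc = 2 * 0.63264173
U = 1.2653

1.2653


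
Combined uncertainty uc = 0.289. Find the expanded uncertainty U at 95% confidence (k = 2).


U = k * uc
U = 2 * 0.289
U = 0.5780

0.5780


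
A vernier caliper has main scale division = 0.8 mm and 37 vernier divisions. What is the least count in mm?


LC = MSD / n_div
= 0.8 / 37
= 0.0216

0.0216


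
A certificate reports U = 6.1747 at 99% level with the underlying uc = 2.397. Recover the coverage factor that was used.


k = U / uc
k = 6.1747 / 2.397
k = 2.576

2.576


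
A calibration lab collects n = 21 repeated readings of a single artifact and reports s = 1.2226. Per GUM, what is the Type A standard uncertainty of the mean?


u_A = s / sqrt(n)
u_A = 1.2226 / sqrt(21)
u_A = 1.2226 / 4.5825757
u_A = 0.2668

0.2668


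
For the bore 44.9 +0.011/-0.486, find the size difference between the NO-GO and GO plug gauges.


GO = nominal - lower_tol (smallest hole = maximum material condition)
GO = 44.9 - 0.486 = 44.414
NO-GO = nominal + upper_tol (largest hole = least material condition)
NO-GO = 44.9 + 0.011 = 44.911
spread = NO-GO - GO = 44.911 - 44.414 = 0.4970

0.4970


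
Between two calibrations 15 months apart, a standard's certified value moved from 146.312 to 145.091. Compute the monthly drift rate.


rate = (v2 - v1) / months
= (145.091 - 146.312) / 15
= -1.2210 / 15
= -0.0814

-0.0814


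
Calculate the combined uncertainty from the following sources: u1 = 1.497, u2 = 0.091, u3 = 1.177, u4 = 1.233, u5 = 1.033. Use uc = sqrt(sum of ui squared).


uc = sqrt(1.497^2 + 0.091^2 + 1.177^2 + 1.233^2 + 1.033^2)
uc = sqrt(6.221997)
uc = 2.4944

2.4944


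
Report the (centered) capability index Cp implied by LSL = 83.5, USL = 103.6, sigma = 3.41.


Cp = (USL - LSL) / (6 * sigma)
= (103.6 - 83.5) / (6 * 3.41)
= 20.1000 / 20.4600
= 0.9824

0.9824


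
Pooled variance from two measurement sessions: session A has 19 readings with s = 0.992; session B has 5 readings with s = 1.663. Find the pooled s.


s_p = sqrt(((n1-1)*s1^2 + (n2-1)*s2^2) / (n1+n2-2))
numerator = (19-1)*0.992^2 + (5-1)*1.663^2 = 17.713152 + 11.062276 = 28.775428
denominator = 19 + 5 - 2 = 22
s_p^2 = 28.775428 / 22 = 1.307974
s_p = sqrt(1.307974) = 1.1437

1.1437


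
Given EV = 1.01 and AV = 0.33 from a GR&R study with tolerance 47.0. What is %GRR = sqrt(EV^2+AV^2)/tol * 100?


GRR = sqrt(EV^2 + AV^2) = sqrt(1.01^2 + 0.33^2) = 1.0625441
%GRR = GRR / tol * 100 = 1.0625441 / 47.0 * 100
%GRR = 2.2607

2.2607


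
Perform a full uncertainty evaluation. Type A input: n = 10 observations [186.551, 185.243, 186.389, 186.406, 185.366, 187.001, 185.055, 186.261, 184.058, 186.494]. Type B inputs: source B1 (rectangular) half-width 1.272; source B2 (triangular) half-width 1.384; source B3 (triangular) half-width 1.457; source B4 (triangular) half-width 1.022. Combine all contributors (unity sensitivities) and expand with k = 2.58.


mean = (186.551 + 185.243 + 186.389 + 186.406 + 185.366 + 187.001 + 185.055 + 186.261 + 184.058 + 186.494) / 10 = 185.8824
s = sqrt(sum((x - mean)^2)/(n-1)) = 0.9089073
u_A = s / sqrt(n) = 0.9089073 / sqrt(10) = 0.28742172
u_B1 = 1.272 / sqrt(3) = 0.73438954
u_B2 = 1.384 / sqrt(6) = 0.56501563
u_B3 = 1.457 / sqrt(6) = 0.59481776
u_B4 = 1.022 / sqrt(6) = 0.41722975
uc = sqrt(0.28742172^2 + 0.73438954^2 + 0.56501563^2 + 0.59481776^2 + 0.41722975^2) = 1.2120523
U = k * uc = 2.58 * 1.2120523
U = 3.1271

3.1271


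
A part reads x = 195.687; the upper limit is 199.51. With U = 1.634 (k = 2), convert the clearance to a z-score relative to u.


u = U / k = 1.634 / 2 = 0.817
margin = |USL - x| = |199.51 - 195.687| = 3.823
z = margin / u = 3.823 / 0.817
z = 4.6793

4.6793


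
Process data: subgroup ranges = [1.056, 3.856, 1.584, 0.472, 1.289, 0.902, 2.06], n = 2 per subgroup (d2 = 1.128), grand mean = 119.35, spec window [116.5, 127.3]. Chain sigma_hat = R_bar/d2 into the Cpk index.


R_bar = (1.056 + 3.856 + 1.584 + 0.472 + 1.289 + 0.902 + 2.06) / 7 = 1.6027143
sigma = R_bar / d2 = 1.6027143 / 1.128 = 1.420846
Cp = (USL - LSL)/(6*sigma) = (127.3 - 116.5)/(6*1.420846) = 1.2669
Cpu = (127.3 - 119.35)/(3*1.420846) = 1.8651
Cpl = (119.35 - 116.5)/(3*1.420846) = 0.6686
Cpk = min(Cpu, Cpl) = 0.6686

0.6686


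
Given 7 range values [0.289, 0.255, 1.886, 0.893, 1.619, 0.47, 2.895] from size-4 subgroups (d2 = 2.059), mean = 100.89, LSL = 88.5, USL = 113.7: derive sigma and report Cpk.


R_bar = (0.289 + 0.255 + 1.886 + 0.893 + 1.619 + 0.47 + 2.895) / 7 = 1.1867143
sigma = R_bar / d2 = 1.1867143 / 2.059 = 0.57635469
Cp = (USL - LSL)/(6*sigma) = (113.7 - 88.5)/(6*0.57635469) = 7.2872
Cpu = (113.7 - 100.89)/(3*0.57635469) = 7.4086
Cpl = (100.89 - 88.5)/(3*0.57635469) = 7.1657
Cpk = min(Cpu, Cpl) = 7.1657

7.1657


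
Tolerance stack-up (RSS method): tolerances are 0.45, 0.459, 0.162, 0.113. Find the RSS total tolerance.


RSS = sqrt(0.45^2 + 0.459^2 + 0.162^2 + 0.113^2)
= sqrt(0.452194)
= 0.6725

0.6725


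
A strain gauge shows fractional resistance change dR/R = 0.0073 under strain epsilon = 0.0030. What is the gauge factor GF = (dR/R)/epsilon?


GF = (dR/R) / epsilon
= 0.0073 / 0.0030
= 2.4333

2.4333


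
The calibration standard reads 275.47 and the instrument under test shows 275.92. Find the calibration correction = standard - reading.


Correction = standard - reading
= 275.47 - 275.92
= -0.4500

-0.4500


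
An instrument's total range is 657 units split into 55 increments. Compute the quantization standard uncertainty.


resolution = range / divisions
resolution = 657 / 55 = 11.945455
u_res = resolution / (2*sqrt(3))
u_res = 11.945455 / 3.4641016
u_res = 3.4484

3.4484


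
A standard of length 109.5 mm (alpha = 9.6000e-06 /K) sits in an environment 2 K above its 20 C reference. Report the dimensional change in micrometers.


dL = L * alpha * dT
= 109.5 * 9.6000e-06 * 2
= 0.0021024 mm
dL_um = 0.0021024 * 1000 = 2.1024 um

2.1024


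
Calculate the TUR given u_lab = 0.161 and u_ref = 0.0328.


TUR = u_lab / u_ref
= 0.161 / 0.0328
= 4.9085

4.9085


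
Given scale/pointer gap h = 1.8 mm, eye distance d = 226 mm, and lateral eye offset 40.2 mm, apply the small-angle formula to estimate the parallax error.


error = h * offset / d
= 1.8 * 40.2 / 226
= 0.3202

0.3202


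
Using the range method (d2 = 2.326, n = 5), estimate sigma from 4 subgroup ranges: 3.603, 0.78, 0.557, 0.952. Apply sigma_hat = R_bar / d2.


R_bar = (3.603 + 0.78 + 0.557 + 0.952) / 4
R_bar = 5.892 / 4 = 1.473
sigma_hat = R_bar / d2 = 1.473 / 2.326 = 0.6333

0.6333


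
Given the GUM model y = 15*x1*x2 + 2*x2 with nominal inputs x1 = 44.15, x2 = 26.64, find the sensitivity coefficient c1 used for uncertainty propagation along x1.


y = 15*x1*x2 + 2*x2
dy/dx1 = 15*x2
Evaluate at x2 = 26.64: c1 = 15 * 26.64
c1 = 399.6000

399.6000


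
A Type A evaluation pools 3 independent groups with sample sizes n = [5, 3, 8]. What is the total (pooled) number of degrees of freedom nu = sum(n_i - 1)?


nu = sum_i (n_i - 1)
nu = ((5 - 1) + (3 - 1) + (8 - 1))
nu = 4 + 2 + 7
nu = 13

13


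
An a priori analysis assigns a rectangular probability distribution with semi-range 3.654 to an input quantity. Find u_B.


u_B = half_width / sqrt(3)
u_B = 3.654 / 1.7320508
u_B = 2.1096

2.1096


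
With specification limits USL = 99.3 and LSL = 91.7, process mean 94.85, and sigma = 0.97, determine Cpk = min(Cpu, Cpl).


Cpu = (USL - mean) / (3*sigma) = (99.3 - 94.85) / (3*0.97) = 1.5292
Cpl = (mean - LSL) / (3*sigma) = (94.85 - 91.7) / (3*0.97) = 1.0825
Cpk = min(Cpu, Cpl) = 1.0825

1.0825


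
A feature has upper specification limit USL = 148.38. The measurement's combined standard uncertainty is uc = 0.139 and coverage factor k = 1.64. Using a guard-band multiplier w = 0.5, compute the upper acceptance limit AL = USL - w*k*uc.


U = k * uc = 1.64 * 0.139 = 0.22796
guard band g = w * U = 0.5 * 0.22796 = 0.11398
AL = USL - g = 148.38 - 0.11398
AL = 148.2660

148.2660


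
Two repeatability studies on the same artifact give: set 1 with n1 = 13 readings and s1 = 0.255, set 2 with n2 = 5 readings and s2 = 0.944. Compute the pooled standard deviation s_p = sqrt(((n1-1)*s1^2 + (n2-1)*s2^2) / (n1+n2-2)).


s_p = sqrt(((n1-1)*s1^2 + (n2-1)*s2^2) / (n1+n2-2))
numerator = (13-1)*0.255^2 + (5-1)*0.944^2 = 0.7803 + 3.564544 = 4.344844
denominator = 13 + 5 - 2 = 16
s_p^2 = 4.344844 / 16 = 0.27155275
s_p = sqrt(0.27155275) = 0.5211

0.5211


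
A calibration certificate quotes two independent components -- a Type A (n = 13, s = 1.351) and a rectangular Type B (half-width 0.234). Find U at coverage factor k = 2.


u_A = s / sqrt(n) = 1.351 / sqrt(13) = 0.37469998
u_B = half_width / sqrt(3) = 0.234 / sqrt(3) = 0.13509996
uc = sqrt(u_A^2 + u_B^2) = sqrt(0.37469998^2 + 0.13509996^2) = 0.39831153
U = k * uc = 2 * 0.39831153
U = 0.7966

0.7966


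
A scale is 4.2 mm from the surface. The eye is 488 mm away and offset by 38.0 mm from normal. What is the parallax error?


error = h * offset / d
= 4.2 * 38.0 / 488
= 0.3270

0.3270


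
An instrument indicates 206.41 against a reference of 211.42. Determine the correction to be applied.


Correction = standard - reading
= 211.42 - 206.41
= 5.0100

5.0100


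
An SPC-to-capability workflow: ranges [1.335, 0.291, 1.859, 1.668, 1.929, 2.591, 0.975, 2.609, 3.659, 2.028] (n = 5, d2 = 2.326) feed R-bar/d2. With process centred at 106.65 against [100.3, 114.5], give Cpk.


R_bar = (1.335 + 0.291 + 1.859 + 1.668 + 1.929 + 2.591 + 0.975 + 2.609 + 3.659 + 2.028) / 10 = 1.8944
sigma = R_bar / d2 = 1.8944 / 2.326 = 0.8144454
Cp = (USL - LSL)/(6*sigma) = (114.5 - 100.3)/(6*0.8144454) = 2.9059
Cpu = (114.5 - 106.65)/(3*0.8144454) = 3.2128
Cpl = (106.65 - 100.3)/(3*0.8144454) = 2.5989
Cpk = min(Cpu, Cpl) = 2.5989

2.5989


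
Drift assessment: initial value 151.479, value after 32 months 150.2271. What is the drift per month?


rate = (v2 - v1) / months
= (150.2271 - 151.479) / 32
= -1.2519 / 32
= -0.0391

-0.0391


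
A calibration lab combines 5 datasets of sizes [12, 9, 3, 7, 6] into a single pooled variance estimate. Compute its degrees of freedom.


nu = sum_i (n_i - 1)
nu = ((12 - 1) + (9 - 1) + (3 - 1) + (7 - 1) + (6 - 1))
nu = 11 + 8 + 2 + 6 + 5
nu = 32

32


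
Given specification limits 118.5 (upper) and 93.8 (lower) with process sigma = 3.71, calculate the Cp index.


Cp = (USL - LSL) / (6 * sigma)
= (118.5 - 93.8) / (6 * 3.71)
= 24.7000 / 22.2600
= 1.1096

1.1096


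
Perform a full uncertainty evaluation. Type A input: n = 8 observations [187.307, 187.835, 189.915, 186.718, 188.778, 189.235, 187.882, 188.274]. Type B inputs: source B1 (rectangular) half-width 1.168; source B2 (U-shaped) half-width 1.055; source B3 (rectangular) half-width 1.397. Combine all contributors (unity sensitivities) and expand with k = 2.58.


mean = (187.307 + 187.835 + 189.915 + 186.718 + 188.778 + 189.235 + 187.882 + 188.274) / 8 = 188.243
s = sqrt(sum((x - mean)^2)/(n-1)) = 1.0395974
u_A = s / sqrt(n) = 1.0395974 / sqrt(8) = 0.36755319
u_B1 = 1.168 / sqrt(3) = 0.67434511
u_B2 = 1.055 / sqrt(2) = 0.74599765
u_B3 = 1.397 / sqrt(3) = 0.80655833
uc = sqrt(0.36755319^2 + 0.67434511^2 + 0.74599765^2 + 0.80655833^2) = 1.3404796
U = k * uc = 2.58 * 1.3404796
U = 3.4584

3.4584


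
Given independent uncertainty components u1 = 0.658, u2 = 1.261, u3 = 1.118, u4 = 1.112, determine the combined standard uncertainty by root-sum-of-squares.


uc = sqrt(0.658^2 + 1.261^2 + 1.118^2 + 1.112^2)
uc = sqrt(4.509553)
uc = 2.1236

2.1236


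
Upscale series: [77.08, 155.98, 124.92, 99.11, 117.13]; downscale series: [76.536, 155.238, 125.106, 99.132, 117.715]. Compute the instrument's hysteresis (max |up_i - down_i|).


|77.08 - 76.536| = 0.5440
|155.98 - 155.238| = 0.7420
|124.92 - 125.106| = 0.1860
|99.11 - 99.132| = 0.0220
|117.13 - 117.715| = 0.5850
hysteresis = max(diffs) = 0.7420

0.7420


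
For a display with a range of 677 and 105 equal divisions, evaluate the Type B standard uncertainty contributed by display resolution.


resolution = range / divisions
resolution = 677 / 105 = 6.447619
u_res = resolution / (2*sqrt(3))
u_res = 6.447619 / 3.4641016
u_res = 1.8613

1.8613


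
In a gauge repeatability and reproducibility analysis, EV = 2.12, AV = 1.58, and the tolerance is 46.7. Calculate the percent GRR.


GRR = sqrt(EV^2 + AV^2) = sqrt(2.12^2 + 1.58^2) = 2.6440121
%GRR = GRR / tol * 100 = 2.6440121 / 46.7 * 100
%GRR = 5.6617

5.6617


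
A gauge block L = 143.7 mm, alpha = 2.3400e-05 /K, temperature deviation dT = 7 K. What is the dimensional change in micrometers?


dL = L * alpha * dT
= 143.7 * 2.3400e-05 * 7
= 0.0235381 mm
dL_um = 0.0235381 * 1000 = 23.5381 um

23.5381


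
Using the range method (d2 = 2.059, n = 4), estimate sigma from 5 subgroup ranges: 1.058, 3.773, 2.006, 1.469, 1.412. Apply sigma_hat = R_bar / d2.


R_bar = (1.058 + 3.773 + 2.006 + 1.469 + 1.412) / 5
R_bar = 9.718 / 5 = 1.9436
sigma_hat = R_bar / d2 = 1.9436 / 2.059 = 0.9440

0.9440


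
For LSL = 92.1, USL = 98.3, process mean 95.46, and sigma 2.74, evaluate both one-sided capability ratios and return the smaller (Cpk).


Cpu = (USL - mean) / (3*sigma) = (98.3 - 95.46) / (3*2.74) = 0.3455
Cpl = (mean - LSL) / (3*sigma) = (95.46 - 92.1) / (3*2.74) = 0.4088
Cpk = min(Cpu, Cpl) = 0.3455

0.3455


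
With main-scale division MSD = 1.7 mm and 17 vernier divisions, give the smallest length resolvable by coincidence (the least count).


LC = MSD / n_div
= 1.7 / 17
= 0.1000

0.1000


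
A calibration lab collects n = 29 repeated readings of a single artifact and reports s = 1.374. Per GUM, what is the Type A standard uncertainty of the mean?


u_A = s / sqrt(n)
u_A = 1.374 / sqrt(29)
u_A = 1.374 / 5.3851648
u_A = 0.2551

0.2551
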